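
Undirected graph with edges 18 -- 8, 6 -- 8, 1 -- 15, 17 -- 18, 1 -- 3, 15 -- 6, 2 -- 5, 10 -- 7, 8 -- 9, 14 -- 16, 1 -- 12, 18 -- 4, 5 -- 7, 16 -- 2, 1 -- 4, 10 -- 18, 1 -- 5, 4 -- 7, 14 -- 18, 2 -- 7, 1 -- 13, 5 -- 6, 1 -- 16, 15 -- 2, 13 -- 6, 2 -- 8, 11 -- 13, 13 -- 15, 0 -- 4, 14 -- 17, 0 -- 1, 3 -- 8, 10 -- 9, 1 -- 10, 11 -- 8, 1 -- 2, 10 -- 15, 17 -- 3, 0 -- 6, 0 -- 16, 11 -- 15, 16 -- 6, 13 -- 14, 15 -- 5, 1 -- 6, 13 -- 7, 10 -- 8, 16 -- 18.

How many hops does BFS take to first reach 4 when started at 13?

2

Level 0: 13
Level 1: 1, 6, 7, 11, 14, 15
Level 2: 0, 2, 3, 4, 5, 8, 10, 12, 16, 17, 18
Level 3: 9
4 first appears at level 2.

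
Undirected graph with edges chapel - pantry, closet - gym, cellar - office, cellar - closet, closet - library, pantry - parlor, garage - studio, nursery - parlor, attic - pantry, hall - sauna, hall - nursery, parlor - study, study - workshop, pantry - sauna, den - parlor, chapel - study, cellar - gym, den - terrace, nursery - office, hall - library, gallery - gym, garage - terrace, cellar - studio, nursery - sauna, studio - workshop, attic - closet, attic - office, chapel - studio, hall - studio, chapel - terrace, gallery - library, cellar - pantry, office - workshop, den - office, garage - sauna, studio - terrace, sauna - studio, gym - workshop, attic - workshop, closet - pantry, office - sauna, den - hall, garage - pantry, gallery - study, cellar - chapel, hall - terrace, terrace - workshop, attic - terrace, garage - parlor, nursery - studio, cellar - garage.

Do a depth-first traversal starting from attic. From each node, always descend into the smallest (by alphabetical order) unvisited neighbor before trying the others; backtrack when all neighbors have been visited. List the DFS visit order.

attic, closet, cellar, chapel, pantry, garage, parlor, den, hall, library, gallery, gym, workshop, office, nursery, sauna, studio, terrace, study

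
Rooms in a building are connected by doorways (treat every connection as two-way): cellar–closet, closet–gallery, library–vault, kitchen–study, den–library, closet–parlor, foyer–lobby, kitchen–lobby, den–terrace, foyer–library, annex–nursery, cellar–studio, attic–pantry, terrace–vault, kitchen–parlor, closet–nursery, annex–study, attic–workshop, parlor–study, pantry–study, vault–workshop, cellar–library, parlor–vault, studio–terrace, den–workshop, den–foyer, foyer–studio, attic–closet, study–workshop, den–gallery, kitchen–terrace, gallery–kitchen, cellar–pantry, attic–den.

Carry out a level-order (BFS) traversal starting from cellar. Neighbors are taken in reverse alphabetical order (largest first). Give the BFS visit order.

cellar, studio, pantry, library, closet, terrace, foyer, study, attic, vault, den, parlor, nursery, gallery, kitchen, lobby, workshop, annex

Visit cellar; enqueue studio, pantry, library, closet → queue [studio, pantry, library, closet]
Visit studio; enqueue terrace, foyer → queue [pantry, library, closet, terrace, foyer]
Visit pantry; enqueue study, attic → queue [library, closet, terrace, foyer, study, attic]
Visit library; enqueue vault, den → queue [closet, terrace, foyer, study, attic, vault, den]
Visit closet; enqueue parlor, nursery, gallery → queue [terrace, foyer, study, attic, vault, den, parlor, nursery, gallery]
Visit terrace; enqueue kitchen → queue [foyer, study, attic, vault, den, parlor, nursery, gallery, kitchen]
Visit foyer; enqueue lobby → queue [study, attic, vault, den, parlor, nursery, gallery, kitchen, lobby]
Visit study; enqueue workshop, annex → queue [attic, vault, den, parlor, nursery, gallery, kitchen, lobby, workshop, annex]
Visit attic → queue [vault, den, parlor, nursery, gallery, kitchen, lobby, workshop, annex]
Visit vault → queue [den, parlor, nursery, gallery, kitchen, lobby, workshop, annex]
Visit den → queue [parlor, nursery, gallery, kitchen, lobby, workshop, annex]
Visit parlor → queue [nursery, gallery, kitchen, lobby, workshop, annex]
Visit nursery → queue [gallery, kitchen, lobby, workshop, annex]
Visit gallery → queue [kitchen, lobby, workshop, annex]
Visit kitchen → queue [lobby, workshop, annex]
Visit lobby → queue [workshop, annex]
Visit workshop → queue [annex]
Visit annex → queue []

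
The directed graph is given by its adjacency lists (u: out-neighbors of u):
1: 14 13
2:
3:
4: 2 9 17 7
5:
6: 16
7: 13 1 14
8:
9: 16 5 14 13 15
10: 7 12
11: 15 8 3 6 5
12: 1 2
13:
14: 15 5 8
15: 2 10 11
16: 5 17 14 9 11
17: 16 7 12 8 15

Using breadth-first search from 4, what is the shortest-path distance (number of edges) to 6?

Level 0: 4
Level 1: 2, 7, 9, 17
Level 2: 1, 5, 8, 12, 13, 14, 15, 16
Level 3: 10, 11
Level 4: 3, 6
6 first appears at level 4.

4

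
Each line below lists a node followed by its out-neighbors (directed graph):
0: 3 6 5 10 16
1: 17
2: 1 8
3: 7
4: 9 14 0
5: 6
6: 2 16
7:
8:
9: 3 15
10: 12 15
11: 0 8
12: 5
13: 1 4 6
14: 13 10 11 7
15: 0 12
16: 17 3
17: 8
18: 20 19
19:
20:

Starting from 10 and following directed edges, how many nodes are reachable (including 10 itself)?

13

BFS from 10 visits: 10, 12, 15, 5, 0, 6, 3, 16, 2, 7, 17, 1, 8
Reachable nodes: 13 of 21 total.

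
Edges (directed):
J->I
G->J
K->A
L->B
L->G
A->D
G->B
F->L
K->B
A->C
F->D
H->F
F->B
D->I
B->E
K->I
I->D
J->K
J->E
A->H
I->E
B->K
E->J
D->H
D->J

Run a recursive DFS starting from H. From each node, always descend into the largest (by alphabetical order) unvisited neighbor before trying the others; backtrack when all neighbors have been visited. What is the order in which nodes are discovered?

H → F → L → G → J → K → I → E → D → B → A → C

Visit H
H → F
F → L
L → G
G → J
J → K
K → I
I → E
I → D
K → B
K → A
A → C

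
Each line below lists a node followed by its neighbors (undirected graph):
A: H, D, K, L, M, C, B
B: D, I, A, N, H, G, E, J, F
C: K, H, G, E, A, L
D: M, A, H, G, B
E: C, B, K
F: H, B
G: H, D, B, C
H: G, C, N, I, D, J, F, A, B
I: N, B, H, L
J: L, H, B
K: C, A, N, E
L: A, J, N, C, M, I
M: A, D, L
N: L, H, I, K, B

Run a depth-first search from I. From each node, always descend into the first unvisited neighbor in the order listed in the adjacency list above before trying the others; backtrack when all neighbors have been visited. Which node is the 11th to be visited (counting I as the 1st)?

Visit I
I → N
N → L
L → A
A → H
H → G
G → D
D → M
D → B
B → E
E → C
C → K
B → J
B → F

Visit order: I, N, L, A, H, G, D, M, B, E, C, K, J, F

C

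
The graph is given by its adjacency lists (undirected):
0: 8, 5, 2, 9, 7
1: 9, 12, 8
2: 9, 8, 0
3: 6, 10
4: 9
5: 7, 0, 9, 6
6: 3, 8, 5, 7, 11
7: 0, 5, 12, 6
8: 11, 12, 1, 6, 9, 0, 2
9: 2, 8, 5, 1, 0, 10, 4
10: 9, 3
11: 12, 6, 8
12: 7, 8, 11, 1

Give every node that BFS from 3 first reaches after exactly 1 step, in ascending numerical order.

6, 10

Level 0: 3
Level 1: 6, 10
Level 2: 5, 7, 8, 9, 11
Level 3: 0, 1, 2, 4, 12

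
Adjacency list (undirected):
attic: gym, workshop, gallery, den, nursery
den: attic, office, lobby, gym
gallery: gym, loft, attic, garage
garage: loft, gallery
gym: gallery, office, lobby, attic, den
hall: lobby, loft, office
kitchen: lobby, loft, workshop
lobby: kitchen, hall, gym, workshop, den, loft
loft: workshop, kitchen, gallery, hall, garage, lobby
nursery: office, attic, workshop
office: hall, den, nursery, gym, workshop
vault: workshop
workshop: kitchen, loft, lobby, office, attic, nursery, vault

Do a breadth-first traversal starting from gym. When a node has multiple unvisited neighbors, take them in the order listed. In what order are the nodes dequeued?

gym, gallery, office, lobby, attic, den, loft, garage, hall, nursery, workshop, kitchen, vault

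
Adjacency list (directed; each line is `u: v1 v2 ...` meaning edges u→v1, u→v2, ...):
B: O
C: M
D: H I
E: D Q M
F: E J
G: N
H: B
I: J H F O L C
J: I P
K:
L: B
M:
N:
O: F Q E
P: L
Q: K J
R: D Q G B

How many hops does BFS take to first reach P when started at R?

Level 0: R
Level 1: B, D, G, Q
Level 2: H, I, J, K, N, O
Level 3: C, E, F, L, P
Level 4: M
P first appears at level 3.

3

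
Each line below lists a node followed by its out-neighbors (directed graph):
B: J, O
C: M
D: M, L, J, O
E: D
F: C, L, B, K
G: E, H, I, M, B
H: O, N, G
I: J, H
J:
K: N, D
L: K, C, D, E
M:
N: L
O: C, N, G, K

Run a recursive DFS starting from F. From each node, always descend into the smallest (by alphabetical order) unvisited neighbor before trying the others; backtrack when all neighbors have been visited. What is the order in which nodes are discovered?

Visit F
F → B
B → J
B → O
O → C
C → M
O → G
G → E
E → D
D → L
L → K
K → N
G → H
G → I

F -> B -> J -> O -> C -> M -> G -> E -> D -> L -> K -> N -> H -> I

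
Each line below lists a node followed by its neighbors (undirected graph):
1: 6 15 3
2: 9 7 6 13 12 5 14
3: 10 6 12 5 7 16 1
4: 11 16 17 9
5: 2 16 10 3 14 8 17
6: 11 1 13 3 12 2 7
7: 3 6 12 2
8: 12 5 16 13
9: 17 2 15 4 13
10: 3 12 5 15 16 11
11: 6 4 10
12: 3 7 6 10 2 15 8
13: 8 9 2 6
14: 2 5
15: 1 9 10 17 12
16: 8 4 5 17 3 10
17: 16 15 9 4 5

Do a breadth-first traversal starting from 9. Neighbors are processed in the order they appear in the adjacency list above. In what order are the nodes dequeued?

Visit 9; enqueue 17, 2, 15, 4, 13 → queue [17, 2, 15, 4, 13]
Visit 17; enqueue 16, 5 → queue [2, 15, 4, 13, 16, 5]
Visit 2; enqueue 7, 6, 12, 14 → queue [15, 4, 13, 16, 5, 7, 6, 12, 14]
Visit 15; enqueue 1, 10 → queue [4, 13, 16, 5, 7, 6, 12, 14, 1, 10]
Visit 4; enqueue 11 → queue [13, 16, 5, 7, 6, 12, 14, 1, 10, 11]
Visit 13; enqueue 8 → queue [16, 5, 7, 6, 12, 14, 1, 10, 11, 8]
Visit 16; enqueue 3 → queue [5, 7, 6, 12, 14, 1, 10, 11, 8, 3]
Visit 5 → queue [7, 6, 12, 14, 1, 10, 11, 8, 3]
Visit 7 → queue [6, 12, 14, 1, 10, 11, 8, 3]
Visit 6 → queue [12, 14, 1, 10, 11, 8, 3]
Visit 12 → queue [14, 1, 10, 11, 8, 3]
Visit 14 → queue [1, 10, 11, 8, 3]
Visit 1 → queue [10, 11, 8, 3]
Visit 10 → queue [11, 8, 3]
Visit 11 → queue [8, 3]
Visit 8 → queue [3]
Visit 3 → queue []

9 17 2 15 4 13 16 5 7 6 12 14 1 10 11 8 3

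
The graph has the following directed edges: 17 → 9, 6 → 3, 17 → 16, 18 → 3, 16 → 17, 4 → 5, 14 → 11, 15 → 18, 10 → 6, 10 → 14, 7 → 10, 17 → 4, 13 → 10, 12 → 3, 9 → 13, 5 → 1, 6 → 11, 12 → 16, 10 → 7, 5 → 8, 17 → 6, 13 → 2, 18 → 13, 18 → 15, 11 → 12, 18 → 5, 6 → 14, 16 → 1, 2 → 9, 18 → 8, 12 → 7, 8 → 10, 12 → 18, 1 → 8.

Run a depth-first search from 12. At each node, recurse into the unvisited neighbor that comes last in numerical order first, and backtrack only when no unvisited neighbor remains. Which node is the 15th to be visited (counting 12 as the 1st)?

1

Visit 12
12 → 18
18 → 15
18 → 13
13 → 10
10 → 14
14 → 11
10 → 7
10 → 6
6 → 3
13 → 2
2 → 9
18 → 8
18 → 5
5 → 1
12 → 16
16 → 17
17 → 4

Visit order: 12, 18, 15, 13, 10, 14, 11, 7, 6, 3, 2, 9, 8, 5, 1, 16, 17, 4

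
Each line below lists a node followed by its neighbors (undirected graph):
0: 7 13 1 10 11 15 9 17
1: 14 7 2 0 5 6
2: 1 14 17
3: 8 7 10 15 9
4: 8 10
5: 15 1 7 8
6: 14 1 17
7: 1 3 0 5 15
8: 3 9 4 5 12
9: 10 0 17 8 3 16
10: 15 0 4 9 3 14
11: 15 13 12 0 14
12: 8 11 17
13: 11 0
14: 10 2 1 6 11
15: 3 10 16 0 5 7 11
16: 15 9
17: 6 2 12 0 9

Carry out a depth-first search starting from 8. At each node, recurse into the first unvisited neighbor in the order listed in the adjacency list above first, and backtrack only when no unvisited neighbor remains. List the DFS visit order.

Visit 8
8 → 3
3 → 7
7 → 1
1 → 14
14 → 10
10 → 15
15 → 16
16 → 9
9 → 0
0 → 13
13 → 11
11 → 12
12 → 17
17 → 6
17 → 2
15 → 5
10 → 4

8 → 3 → 7 → 1 → 14 → 10 → 15 → 16 → 9 → 0 → 13 → 11 → 12 → 17 → 6 → 2 → 5 → 4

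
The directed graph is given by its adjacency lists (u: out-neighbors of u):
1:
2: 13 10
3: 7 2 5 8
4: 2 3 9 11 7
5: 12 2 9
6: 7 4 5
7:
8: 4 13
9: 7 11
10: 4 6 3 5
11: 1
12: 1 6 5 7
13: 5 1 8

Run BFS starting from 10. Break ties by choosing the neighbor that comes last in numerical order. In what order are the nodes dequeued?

10 6 5 4 3 7 12 9 2 11 8 1 13

Visit 10; enqueue 6, 5, 4, 3 → queue [6, 5, 4, 3]
Visit 6; enqueue 7 → queue [5, 4, 3, 7]
Visit 5; enqueue 12, 9, 2 → queue [4, 3, 7, 12, 9, 2]
Visit 4; enqueue 11 → queue [3, 7, 12, 9, 2, 11]
Visit 3; enqueue 8 → queue [7, 12, 9, 2, 11, 8]
Visit 7 → queue [12, 9, 2, 11, 8]
Visit 12; enqueue 1 → queue [9, 2, 11, 8, 1]
Visit 9 → queue [2, 11, 8, 1]
Visit 2; enqueue 13 → queue [11, 8, 1, 13]
Visit 11 → queue [8, 1, 13]
Visit 8 → queue [1, 13]
Visit 1 → queue [13]
Visit 13 → queue []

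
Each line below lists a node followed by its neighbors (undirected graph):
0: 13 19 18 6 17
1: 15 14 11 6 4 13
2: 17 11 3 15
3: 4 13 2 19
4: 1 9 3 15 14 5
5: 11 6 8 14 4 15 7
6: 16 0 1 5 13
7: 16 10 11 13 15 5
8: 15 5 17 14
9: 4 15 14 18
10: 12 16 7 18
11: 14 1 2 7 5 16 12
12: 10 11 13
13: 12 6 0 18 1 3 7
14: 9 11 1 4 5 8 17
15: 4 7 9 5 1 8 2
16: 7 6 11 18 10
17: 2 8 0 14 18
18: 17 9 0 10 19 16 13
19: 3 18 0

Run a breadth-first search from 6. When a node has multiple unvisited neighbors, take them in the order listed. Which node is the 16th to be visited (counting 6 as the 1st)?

Visit 6; enqueue 16, 0, 1, 5, 13 → queue [16, 0, 1, 5, 13]
Visit 16; enqueue 7, 11, 18, 10 → queue [0, 1, 5, 13, 7, 11, 18, 10]
Visit 0; enqueue 19, 17 → queue [1, 5, 13, 7, 11, 18, 10, 19, 17]
Visit 1; enqueue 15, 14, 4 → queue [5, 13, 7, 11, 18, 10, 19, 17, 15, 14, 4]
Visit 5; enqueue 8 → queue [13, 7, 11, 18, 10, 19, 17, 15, 14, 4, 8]
Visit 13; enqueue 12, 3 → queue [7, 11, 18, 10, 19, 17, 15, 14, 4, 8, 12, 3]
Visit 7 → queue [11, 18, 10, 19, 17, 15, 14, 4, 8, 12, 3]
Visit 11; enqueue 2 → queue [18, 10, 19, 17, 15, 14, 4, 8, 12, 3, 2]
Visit 18; enqueue 9 → queue [10, 19, 17, 15, 14, 4, 8, 12, 3, 2, 9]
Visit 10 → queue [19, 17, 15, 14, 4, 8, 12, 3, 2, 9]
Visit 19 → queue [17, 15, 14, 4, 8, 12, 3, 2, 9]
Visit 17 → queue [15, 14, 4, 8, 12, 3, 2, 9]
Visit 15 → queue [14, 4, 8, 12, 3, 2, 9]
Visit 14 → queue [4, 8, 12, 3, 2, 9]
Visit 4 → queue [8, 12, 3, 2, 9]
Visit 8 → queue [12, 3, 2, 9]
Visit 12 → queue [3, 2, 9]
Visit 3 → queue [2, 9]
Visit 2 → queue [9]
Visit 9 → queue []

Visit order: 6, 16, 0, 1, 5, 13, 7, 11, 18, 10, 19, 17, 15, 14, 4, 8, 12, 3, 2, 9

8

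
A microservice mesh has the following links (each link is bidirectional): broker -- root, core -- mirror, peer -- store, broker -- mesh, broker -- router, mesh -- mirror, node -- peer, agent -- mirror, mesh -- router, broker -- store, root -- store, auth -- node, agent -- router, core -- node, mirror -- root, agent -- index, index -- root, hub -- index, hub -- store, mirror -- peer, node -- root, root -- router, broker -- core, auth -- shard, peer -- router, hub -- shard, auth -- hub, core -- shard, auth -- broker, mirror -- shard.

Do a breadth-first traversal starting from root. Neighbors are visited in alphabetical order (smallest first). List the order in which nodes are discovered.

root broker index mirror node router store auth core mesh agent hub peer shard

Visit root; enqueue broker, index, mirror, node, router, store → queue [broker, index, mirror, node, router, store]
Visit broker; enqueue auth, core, mesh → queue [index, mirror, node, router, store, auth, core, mesh]
Visit index; enqueue agent, hub → queue [mirror, node, router, store, auth, core, mesh, agent, hub]
Visit mirror; enqueue peer, shard → queue [node, router, store, auth, core, mesh, agent, hub, peer, shard]
Visit node → queue [router, store, auth, core, mesh, agent, hub, peer, shard]
Visit router → queue [store, auth, core, mesh, agent, hub, peer, shard]
Visit store → queue [auth, core, mesh, agent, hub, peer, shard]
Visit auth → queue [core, mesh, agent, hub, peer, shard]
Visit core → queue [mesh, agent, hub, peer, shard]
Visit mesh → queue [agent, hub, peer, shard]
Visit agent → queue [hub, peer, shard]
Visit hub → queue [peer, shard]
Visit peer → queue [shard]
Visit shard → queue []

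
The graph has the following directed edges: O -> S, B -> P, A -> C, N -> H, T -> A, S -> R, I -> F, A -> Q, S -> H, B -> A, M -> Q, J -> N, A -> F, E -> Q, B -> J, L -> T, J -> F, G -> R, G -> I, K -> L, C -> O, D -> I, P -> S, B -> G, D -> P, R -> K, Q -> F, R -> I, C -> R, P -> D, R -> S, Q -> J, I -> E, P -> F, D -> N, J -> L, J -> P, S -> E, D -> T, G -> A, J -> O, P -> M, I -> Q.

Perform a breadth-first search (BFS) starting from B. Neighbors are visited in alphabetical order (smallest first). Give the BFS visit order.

B → A → G → J → P → C → F → Q → I → R → L → N → O → D → M → S → E → K → T → H

Visit B; enqueue A, G, J, P → queue [A, G, J, P]
Visit A; enqueue C, F, Q → queue [G, J, P, C, F, Q]
Visit G; enqueue I, R → queue [J, P, C, F, Q, I, R]
Visit J; enqueue L, N, O → queue [P, C, F, Q, I, R, L, N, O]
Visit P; enqueue D, M, S → queue [C, F, Q, I, R, L, N, O, D, M, S]
Visit C → queue [F, Q, I, R, L, N, O, D, M, S]
Visit F → queue [Q, I, R, L, N, O, D, M, S]
Visit Q → queue [I, R, L, N, O, D, M, S]
Visit I; enqueue E → queue [R, L, N, O, D, M, S, E]
Visit R; enqueue K → queue [L, N, O, D, M, S, E, K]
Visit L; enqueue T → queue [N, O, D, M, S, E, K, T]
Visit N; enqueue H → queue [O, D, M, S, E, K, T, H]
Visit O → queue [D, M, S, E, K, T, H]
Visit D → queue [M, S, E, K, T, H]
Visit M → queue [S, E, K, T, H]
Visit S → queue [E, K, T, H]
Visit E → queue [K, T, H]
Visit K → queue [T, H]
Visit T → queue [H]
Visit H → queue []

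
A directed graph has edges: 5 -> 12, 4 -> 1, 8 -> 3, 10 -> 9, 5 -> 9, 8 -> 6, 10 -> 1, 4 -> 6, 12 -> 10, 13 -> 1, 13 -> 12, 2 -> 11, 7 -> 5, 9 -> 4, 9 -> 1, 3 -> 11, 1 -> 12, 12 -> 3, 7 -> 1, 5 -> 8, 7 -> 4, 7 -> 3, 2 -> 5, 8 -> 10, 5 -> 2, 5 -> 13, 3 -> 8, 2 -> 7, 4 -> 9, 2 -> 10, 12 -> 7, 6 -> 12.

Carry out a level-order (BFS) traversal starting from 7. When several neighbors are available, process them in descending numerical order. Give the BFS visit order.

7 5 4 3 1 13 12 9 8 2 6 11 10

Visit 7; enqueue 5, 4, 3, 1 → queue [5, 4, 3, 1]
Visit 5; enqueue 13, 12, 9, 8, 2 → queue [4, 3, 1, 13, 12, 9, 8, 2]
Visit 4; enqueue 6 → queue [3, 1, 13, 12, 9, 8, 2, 6]
Visit 3; enqueue 11 → queue [1, 13, 12, 9, 8, 2, 6, 11]
Visit 1 → queue [13, 12, 9, 8, 2, 6, 11]
Visit 13 → queue [12, 9, 8, 2, 6, 11]
Visit 12; enqueue 10 → queue [9, 8, 2, 6, 11, 10]
Visit 9 → queue [8, 2, 6, 11, 10]
Visit 8 → queue [2, 6, 11, 10]
Visit 2 → queue [6, 11, 10]
Visit 6 → queue [11, 10]
Visit 11 → queue [10]
Visit 10 → queue []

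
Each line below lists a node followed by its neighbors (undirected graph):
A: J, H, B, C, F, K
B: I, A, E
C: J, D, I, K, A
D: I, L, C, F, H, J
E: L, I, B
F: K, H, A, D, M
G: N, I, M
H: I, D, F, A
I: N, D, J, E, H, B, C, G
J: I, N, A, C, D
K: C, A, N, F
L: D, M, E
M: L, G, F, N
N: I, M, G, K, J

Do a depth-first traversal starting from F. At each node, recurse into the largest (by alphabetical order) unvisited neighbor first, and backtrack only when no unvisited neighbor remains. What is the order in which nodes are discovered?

Visit F
F → M
M → N
N → K
K → C
C → J
J → I
I → H
H → D
D → L
L → E
E → B
B → A
I → G

F M N K C J I H D L E B A G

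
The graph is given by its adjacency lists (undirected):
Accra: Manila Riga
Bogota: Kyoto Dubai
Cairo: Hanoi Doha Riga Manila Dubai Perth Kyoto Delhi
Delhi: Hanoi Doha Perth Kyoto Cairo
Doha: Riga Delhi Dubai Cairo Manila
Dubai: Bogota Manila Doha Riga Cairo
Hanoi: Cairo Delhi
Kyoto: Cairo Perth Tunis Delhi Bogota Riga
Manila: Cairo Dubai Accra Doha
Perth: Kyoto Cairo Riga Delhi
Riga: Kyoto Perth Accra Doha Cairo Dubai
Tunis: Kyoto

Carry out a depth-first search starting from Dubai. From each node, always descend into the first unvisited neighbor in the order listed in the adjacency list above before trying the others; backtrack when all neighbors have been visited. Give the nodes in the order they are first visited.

Visit Dubai
Dubai → Bogota
Bogota → Kyoto
Kyoto → Cairo
Cairo → Hanoi
Hanoi → Delhi
Delhi → Doha
Doha → Riga
Riga → Perth
Riga → Accra
Accra → Manila
Kyoto → Tunis

Dubai, Bogota, Kyoto, Cairo, Hanoi, Delhi, Doha, Riga, Perth, Accra, Manila, Tunis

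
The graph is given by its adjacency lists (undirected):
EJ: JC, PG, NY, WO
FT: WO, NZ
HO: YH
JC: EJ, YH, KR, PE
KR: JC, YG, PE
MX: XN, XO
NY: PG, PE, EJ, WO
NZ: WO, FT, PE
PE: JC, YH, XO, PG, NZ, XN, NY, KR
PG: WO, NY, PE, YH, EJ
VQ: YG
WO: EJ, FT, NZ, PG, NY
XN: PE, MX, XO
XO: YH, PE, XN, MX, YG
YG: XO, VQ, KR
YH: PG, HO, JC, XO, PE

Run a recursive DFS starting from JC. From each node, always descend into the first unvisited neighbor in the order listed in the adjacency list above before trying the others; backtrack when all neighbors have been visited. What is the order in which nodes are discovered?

Visit JC
JC → EJ
EJ → PG
PG → WO
WO → FT
FT → NZ
NZ → PE
PE → YH
YH → HO
YH → XO
XO → XN
XN → MX
XO → YG
YG → VQ
YG → KR
PE → NY

JC EJ PG WO FT NZ PE YH HO XO XN MX YG VQ KR NY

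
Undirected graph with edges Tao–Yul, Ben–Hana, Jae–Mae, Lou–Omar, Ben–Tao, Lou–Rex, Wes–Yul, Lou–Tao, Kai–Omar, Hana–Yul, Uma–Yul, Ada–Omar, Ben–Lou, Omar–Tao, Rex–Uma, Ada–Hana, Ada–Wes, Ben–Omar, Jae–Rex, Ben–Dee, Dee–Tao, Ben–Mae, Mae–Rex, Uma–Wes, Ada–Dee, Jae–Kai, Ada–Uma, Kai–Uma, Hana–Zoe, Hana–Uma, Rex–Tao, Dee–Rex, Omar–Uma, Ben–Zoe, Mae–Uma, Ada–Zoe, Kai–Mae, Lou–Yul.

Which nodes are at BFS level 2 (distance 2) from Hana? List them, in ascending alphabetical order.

Level 0: Hana
Level 1: Ada, Ben, Uma, Yul, Zoe
Level 2: Dee, Kai, Lou, Mae, Omar, Rex, Tao, Wes
Level 3: Jae

Dee, Kai, Lou, Mae, Omar, Rex, Tao, Wes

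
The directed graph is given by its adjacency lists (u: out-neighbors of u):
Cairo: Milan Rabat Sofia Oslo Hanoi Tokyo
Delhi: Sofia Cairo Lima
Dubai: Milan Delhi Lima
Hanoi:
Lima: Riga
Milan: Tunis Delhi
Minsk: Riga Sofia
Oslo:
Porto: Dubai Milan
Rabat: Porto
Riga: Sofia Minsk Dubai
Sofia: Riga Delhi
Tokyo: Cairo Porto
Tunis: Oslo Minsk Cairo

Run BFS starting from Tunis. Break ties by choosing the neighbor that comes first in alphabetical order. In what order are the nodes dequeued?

Visit Tunis; enqueue Cairo, Minsk, Oslo → queue [Cairo, Minsk, Oslo]
Visit Cairo; enqueue Hanoi, Milan, Rabat, Sofia, Tokyo → queue [Minsk, Oslo, Hanoi, Milan, Rabat, Sofia, Tokyo]
Visit Minsk; enqueue Riga → queue [Oslo, Hanoi, Milan, Rabat, Sofia, Tokyo, Riga]
Visit Oslo → queue [Hanoi, Milan, Rabat, Sofia, Tokyo, Riga]
Visit Hanoi → queue [Milan, Rabat, Sofia, Tokyo, Riga]
Visit Milan; enqueue Delhi → queue [Rabat, Sofia, Tokyo, Riga, Delhi]
Visit Rabat; enqueue Porto → queue [Sofia, Tokyo, Riga, Delhi, Porto]
Visit Sofia → queue [Tokyo, Riga, Delhi, Porto]
Visit Tokyo → queue [Riga, Delhi, Porto]
Visit Riga; enqueue Dubai → queue [Delhi, Porto, Dubai]
Visit Delhi; enqueue Lima → queue [Porto, Dubai, Lima]
Visit Porto → queue [Dubai, Lima]
Visit Dubai → queue [Lima]
Visit Lima → queue []

Tunis, Cairo, Minsk, Oslo, Hanoi, Milan, Rabat, Sofia, Tokyo, Riga, Delhi, Porto, Dubai, Lima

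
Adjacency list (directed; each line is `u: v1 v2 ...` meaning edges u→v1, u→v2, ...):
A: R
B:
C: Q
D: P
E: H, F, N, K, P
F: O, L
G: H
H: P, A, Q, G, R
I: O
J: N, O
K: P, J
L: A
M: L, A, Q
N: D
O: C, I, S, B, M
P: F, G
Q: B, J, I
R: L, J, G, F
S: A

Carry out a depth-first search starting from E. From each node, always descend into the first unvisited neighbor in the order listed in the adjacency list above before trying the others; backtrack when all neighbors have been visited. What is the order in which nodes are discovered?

Visit E
E → H
H → P
P → F
F → O
O → C
C → Q
Q → B
Q → J
J → N
N → D
Q → I
O → S
S → A
A → R
R → L
R → G
O → M
E → K

E, H, P, F, O, C, Q, B, J, N, D, I, S, A, R, L, G, M, K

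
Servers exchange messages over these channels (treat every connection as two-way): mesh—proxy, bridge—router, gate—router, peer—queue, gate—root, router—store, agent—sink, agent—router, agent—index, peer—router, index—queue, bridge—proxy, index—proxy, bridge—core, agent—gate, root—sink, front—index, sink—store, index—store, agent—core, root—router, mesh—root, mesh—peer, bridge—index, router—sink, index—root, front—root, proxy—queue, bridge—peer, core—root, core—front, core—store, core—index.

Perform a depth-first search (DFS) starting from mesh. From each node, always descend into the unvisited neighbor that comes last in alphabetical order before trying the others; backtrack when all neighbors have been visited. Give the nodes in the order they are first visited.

mesh → root → sink → store → router → peer → queue → proxy → index → front → core → bridge → agent → gate

Visit mesh
mesh → root
root → sink
sink → store
store → router
router → peer
peer → queue
queue → proxy
proxy → index
index → front
front → core
core → bridge
core → agent
agent → gate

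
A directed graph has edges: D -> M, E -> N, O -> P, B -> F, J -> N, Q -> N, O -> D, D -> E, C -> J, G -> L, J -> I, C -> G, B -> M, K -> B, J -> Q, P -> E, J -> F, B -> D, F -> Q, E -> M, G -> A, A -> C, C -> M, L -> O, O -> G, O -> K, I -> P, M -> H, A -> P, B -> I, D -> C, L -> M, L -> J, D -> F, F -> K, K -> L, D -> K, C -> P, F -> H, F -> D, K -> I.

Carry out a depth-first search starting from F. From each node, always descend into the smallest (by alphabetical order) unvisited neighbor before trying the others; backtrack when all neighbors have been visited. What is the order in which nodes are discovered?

F -> D -> C -> G -> A -> P -> E -> M -> H -> N -> L -> J -> I -> Q -> O -> K -> B

Visit F
F → D
D → C
C → G
G → A
A → P
P → E
E → M
M → H
E → N
G → L
L → J
J → I
J → Q
L → O
O → K
K → B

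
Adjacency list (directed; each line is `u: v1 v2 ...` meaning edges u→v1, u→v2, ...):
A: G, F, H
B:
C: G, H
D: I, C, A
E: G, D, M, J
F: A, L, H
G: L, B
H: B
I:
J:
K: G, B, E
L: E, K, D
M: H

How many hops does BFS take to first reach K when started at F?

2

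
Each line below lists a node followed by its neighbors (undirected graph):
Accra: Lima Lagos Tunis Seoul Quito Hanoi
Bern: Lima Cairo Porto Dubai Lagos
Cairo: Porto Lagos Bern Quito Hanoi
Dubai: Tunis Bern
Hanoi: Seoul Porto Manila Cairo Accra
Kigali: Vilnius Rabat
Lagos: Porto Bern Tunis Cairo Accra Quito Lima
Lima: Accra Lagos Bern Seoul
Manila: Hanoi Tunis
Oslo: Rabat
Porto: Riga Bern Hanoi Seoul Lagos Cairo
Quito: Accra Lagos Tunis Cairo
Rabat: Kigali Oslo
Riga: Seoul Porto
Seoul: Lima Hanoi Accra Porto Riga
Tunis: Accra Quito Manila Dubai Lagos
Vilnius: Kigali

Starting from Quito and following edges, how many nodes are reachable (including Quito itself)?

13

BFS from Quito visits: Quito, Accra, Lagos, Tunis, Cairo, Lima, Seoul, Hanoi, Porto, Bern, Manila, Dubai, Riga
Reachable nodes: 13 of 17 total.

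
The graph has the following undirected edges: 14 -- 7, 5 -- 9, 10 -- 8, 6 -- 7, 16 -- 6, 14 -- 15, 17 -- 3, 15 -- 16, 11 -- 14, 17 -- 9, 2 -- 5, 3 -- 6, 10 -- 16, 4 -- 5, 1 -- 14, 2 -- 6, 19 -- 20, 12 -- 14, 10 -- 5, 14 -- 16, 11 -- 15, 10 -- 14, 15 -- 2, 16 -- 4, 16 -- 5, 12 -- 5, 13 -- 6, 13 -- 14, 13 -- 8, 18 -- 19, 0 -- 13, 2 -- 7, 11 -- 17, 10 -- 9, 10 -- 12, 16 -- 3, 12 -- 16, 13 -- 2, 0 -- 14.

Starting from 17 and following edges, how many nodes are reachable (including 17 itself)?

18

BFS from 17 visits: 17, 3, 9, 11, 6, 16, 5, 10, 14, 15, 2, 7, 13, 4, 12, 8, 0, 1
Reachable nodes: 18 of 21 total.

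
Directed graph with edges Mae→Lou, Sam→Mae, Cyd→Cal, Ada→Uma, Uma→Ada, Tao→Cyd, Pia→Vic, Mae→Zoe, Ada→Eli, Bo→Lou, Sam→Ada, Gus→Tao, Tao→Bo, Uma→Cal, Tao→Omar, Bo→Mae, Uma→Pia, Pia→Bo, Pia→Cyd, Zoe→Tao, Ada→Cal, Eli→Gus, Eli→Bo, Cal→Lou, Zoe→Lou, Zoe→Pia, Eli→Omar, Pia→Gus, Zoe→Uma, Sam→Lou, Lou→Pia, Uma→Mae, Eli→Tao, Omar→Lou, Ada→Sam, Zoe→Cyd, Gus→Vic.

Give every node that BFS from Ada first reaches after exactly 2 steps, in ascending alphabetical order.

Bo, Gus, Lou, Mae, Omar, Pia, Tao

Level 0: Ada
Level 1: Cal, Eli, Sam, Uma
Level 2: Bo, Gus, Lou, Mae, Omar, Pia, Tao
Level 3: Cyd, Vic, Zoe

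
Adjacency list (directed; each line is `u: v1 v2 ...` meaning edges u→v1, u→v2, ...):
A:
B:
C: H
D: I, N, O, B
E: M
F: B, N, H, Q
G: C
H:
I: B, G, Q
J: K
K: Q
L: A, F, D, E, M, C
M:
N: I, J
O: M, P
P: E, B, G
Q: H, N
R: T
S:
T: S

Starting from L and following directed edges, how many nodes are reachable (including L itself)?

BFS from L visits: L, M, F, E, D, C, A, Q, N, H, B, O, I, J, P, G, K
Reachable nodes: 17 of 20 total.

17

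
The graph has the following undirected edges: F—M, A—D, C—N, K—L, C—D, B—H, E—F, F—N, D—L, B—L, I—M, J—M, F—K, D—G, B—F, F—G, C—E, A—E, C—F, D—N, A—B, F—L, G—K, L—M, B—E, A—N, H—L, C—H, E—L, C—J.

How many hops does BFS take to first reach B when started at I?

3

Level 0: I
Level 1: M
Level 2: F, J, L
Level 3: B, C, D, E, G, H, K, N
Level 4: A
B first appears at level 3.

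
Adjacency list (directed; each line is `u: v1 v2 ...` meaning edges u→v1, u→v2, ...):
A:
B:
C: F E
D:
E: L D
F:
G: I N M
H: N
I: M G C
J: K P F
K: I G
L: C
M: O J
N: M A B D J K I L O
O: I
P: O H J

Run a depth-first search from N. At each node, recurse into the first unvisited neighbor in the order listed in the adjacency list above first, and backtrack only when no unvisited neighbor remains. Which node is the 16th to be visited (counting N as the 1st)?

Visit N
N → M
M → O
O → I
I → G
I → C
C → F
C → E
E → L
E → D
M → J
J → K
J → P
P → H
N → A
N → B

Visit order: N, M, O, I, G, C, F, E, L, D, J, K, P, H, A, B

B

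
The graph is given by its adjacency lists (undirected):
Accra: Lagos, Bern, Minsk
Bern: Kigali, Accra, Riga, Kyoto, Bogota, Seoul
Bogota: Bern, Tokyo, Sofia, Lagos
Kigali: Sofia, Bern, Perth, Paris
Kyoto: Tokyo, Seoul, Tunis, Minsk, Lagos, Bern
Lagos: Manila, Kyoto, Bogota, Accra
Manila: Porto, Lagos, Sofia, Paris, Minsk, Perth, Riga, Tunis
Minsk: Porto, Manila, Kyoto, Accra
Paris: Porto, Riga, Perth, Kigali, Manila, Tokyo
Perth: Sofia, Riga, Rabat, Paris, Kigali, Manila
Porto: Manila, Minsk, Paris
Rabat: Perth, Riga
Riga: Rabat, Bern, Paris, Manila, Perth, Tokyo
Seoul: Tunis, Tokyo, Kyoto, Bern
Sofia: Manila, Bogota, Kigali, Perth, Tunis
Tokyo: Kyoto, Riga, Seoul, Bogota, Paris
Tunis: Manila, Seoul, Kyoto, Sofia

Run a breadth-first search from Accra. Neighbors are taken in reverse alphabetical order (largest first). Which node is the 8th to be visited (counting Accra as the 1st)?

Visit Accra; enqueue Minsk, Lagos, Bern → queue [Minsk, Lagos, Bern]
Visit Minsk; enqueue Porto, Manila, Kyoto → queue [Lagos, Bern, Porto, Manila, Kyoto]
Visit Lagos; enqueue Bogota → queue [Bern, Porto, Manila, Kyoto, Bogota]
Visit Bern; enqueue Seoul, Riga, Kigali → queue [Porto, Manila, Kyoto, Bogota, Seoul, Riga, Kigali]
Visit Porto; enqueue Paris → queue [Manila, Kyoto, Bogota, Seoul, Riga, Kigali, Paris]
Visit Manila; enqueue Tunis, Sofia, Perth → queue [Kyoto, Bogota, Seoul, Riga, Kigali, Paris, Tunis, Sofia, Perth]
Visit Kyoto; enqueue Tokyo → queue [Bogota, Seoul, Riga, Kigali, Paris, Tunis, Sofia, Perth, Tokyo]
Visit Bogota → queue [Seoul, Riga, Kigali, Paris, Tunis, Sofia, Perth, Tokyo]
Visit Seoul → queue [Riga, Kigali, Paris, Tunis, Sofia, Perth, Tokyo]
Visit Riga; enqueue Rabat → queue [Kigali, Paris, Tunis, Sofia, Perth, Tokyo, Rabat]
Visit Kigali → queue [Paris, Tunis, Sofia, Perth, Tokyo, Rabat]
Visit Paris → queue [Tunis, Sofia, Perth, Tokyo, Rabat]
Visit Tunis → queue [Sofia, Perth, Tokyo, Rabat]
Visit Sofia → queue [Perth, Tokyo, Rabat]
Visit Perth → queue [Tokyo, Rabat]
Visit Tokyo → queue [Rabat]
Visit Rabat → queue []

Visit order: Accra, Minsk, Lagos, Bern, Porto, Manila, Kyoto, Bogota, Seoul, Riga, Kigali, Paris, Tunis, Sofia, Perth, Tokyo, Rabat

Bogota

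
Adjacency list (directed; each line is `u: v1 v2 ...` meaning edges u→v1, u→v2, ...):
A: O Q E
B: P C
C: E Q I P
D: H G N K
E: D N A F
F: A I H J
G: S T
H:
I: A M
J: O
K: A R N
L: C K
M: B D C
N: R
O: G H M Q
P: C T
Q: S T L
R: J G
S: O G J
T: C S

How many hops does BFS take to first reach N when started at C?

Level 0: C
Level 1: E, I, P, Q
Level 2: A, D, F, L, M, N, S, T
Level 3: B, G, H, J, K, O, R
N first appears at level 2.

2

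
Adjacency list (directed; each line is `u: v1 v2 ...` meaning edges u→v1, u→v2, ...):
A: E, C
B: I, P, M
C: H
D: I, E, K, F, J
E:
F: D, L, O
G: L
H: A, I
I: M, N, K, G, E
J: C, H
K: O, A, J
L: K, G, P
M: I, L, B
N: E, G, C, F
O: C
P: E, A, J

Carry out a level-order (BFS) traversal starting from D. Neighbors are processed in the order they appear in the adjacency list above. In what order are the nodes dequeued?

D -> I -> E -> K -> F -> J -> M -> N -> G -> O -> A -> L -> C -> H -> B -> P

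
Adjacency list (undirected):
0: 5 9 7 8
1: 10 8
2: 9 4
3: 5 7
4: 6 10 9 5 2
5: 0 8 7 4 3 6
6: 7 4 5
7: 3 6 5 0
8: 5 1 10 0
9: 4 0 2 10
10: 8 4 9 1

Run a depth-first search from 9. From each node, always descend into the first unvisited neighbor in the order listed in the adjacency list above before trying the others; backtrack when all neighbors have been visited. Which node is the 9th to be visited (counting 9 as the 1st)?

1

Visit 9
9 → 4
4 → 6
6 → 7
7 → 3
3 → 5
5 → 0
0 → 8
8 → 1
1 → 10
4 → 2

Visit order: 9, 4, 6, 7, 3, 5, 0, 8, 1, 10, 2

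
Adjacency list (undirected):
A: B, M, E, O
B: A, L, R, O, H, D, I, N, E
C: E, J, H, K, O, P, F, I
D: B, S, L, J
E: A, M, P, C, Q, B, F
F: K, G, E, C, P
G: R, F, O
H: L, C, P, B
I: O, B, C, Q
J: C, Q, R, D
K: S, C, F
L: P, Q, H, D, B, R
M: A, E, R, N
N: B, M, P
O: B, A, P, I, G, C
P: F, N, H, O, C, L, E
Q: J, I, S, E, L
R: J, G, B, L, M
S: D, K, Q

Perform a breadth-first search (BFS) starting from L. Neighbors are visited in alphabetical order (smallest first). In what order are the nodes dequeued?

Visit L; enqueue B, D, H, P, Q, R → queue [B, D, H, P, Q, R]
Visit B; enqueue A, E, I, N, O → queue [D, H, P, Q, R, A, E, I, N, O]
Visit D; enqueue J, S → queue [H, P, Q, R, A, E, I, N, O, J, S]
Visit H; enqueue C → queue [P, Q, R, A, E, I, N, O, J, S, C]
Visit P; enqueue F → queue [Q, R, A, E, I, N, O, J, S, C, F]
Visit Q → queue [R, A, E, I, N, O, J, S, C, F]
Visit R; enqueue G, M → queue [A, E, I, N, O, J, S, C, F, G, M]
Visit A → queue [E, I, N, O, J, S, C, F, G, M]
Visit E → queue [I, N, O, J, S, C, F, G, M]
Visit I → queue [N, O, J, S, C, F, G, M]
Visit N → queue [O, J, S, C, F, G, M]
Visit O → queue [J, S, C, F, G, M]
Visit J → queue [S, C, F, G, M]
Visit S; enqueue K → queue [C, F, G, M, K]
Visit C → queue [F, G, M, K]
Visit F → queue [G, M, K]
Visit G → queue [M, K]
Visit M → queue [K]
Visit K → queue []

L B D H P Q R A E I N O J S C F G M K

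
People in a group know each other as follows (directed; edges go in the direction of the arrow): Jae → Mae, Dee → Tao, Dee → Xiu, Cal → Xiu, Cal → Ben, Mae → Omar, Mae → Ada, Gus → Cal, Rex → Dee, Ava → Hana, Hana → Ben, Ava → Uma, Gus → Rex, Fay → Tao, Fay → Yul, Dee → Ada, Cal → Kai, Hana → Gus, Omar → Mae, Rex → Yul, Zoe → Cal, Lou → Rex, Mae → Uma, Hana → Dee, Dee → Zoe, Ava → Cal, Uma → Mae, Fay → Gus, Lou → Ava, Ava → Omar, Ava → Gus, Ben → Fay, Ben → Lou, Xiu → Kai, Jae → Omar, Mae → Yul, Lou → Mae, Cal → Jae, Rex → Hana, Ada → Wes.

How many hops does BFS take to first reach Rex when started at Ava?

2

Level 0: Ava
Level 1: Cal, Gus, Hana, Omar, Uma
Level 2: Ben, Dee, Jae, Kai, Mae, Rex, Xiu
Level 3: Ada, Fay, Lou, Tao, Yul, Zoe
Level 4: Wes
Rex first appears at level 2.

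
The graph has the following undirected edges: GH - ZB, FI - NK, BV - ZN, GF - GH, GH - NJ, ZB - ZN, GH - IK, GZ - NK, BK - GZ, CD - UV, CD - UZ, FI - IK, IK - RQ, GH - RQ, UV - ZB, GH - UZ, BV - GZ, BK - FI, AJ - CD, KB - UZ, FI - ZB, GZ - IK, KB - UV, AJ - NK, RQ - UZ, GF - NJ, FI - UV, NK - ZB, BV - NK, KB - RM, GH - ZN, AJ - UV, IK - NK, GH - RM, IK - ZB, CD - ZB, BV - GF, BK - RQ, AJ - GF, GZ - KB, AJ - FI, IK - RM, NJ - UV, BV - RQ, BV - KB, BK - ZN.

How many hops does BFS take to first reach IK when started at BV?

2

Level 0: BV
Level 1: GF, GZ, KB, NK, RQ, ZN
Level 2: AJ, BK, FI, GH, IK, NJ, RM, UV, UZ, ZB
Level 3: CD
IK first appears at level 2.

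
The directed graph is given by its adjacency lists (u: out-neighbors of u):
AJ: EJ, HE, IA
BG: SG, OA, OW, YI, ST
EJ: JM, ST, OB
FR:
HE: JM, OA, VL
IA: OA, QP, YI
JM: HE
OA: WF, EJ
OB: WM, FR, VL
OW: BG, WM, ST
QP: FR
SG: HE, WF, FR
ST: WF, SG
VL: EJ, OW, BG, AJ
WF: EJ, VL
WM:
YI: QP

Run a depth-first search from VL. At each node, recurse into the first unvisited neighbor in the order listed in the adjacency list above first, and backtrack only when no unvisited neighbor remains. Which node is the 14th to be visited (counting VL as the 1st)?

Visit VL
VL → EJ
EJ → JM
JM → HE
HE → OA
OA → WF
EJ → ST
ST → SG
SG → FR
EJ → OB
OB → WM
VL → OW
OW → BG
BG → YI
YI → QP
VL → AJ
AJ → IA

Visit order: VL, EJ, JM, HE, OA, WF, ST, SG, FR, OB, WM, OW, BG, YI, QP, AJ, IA

YI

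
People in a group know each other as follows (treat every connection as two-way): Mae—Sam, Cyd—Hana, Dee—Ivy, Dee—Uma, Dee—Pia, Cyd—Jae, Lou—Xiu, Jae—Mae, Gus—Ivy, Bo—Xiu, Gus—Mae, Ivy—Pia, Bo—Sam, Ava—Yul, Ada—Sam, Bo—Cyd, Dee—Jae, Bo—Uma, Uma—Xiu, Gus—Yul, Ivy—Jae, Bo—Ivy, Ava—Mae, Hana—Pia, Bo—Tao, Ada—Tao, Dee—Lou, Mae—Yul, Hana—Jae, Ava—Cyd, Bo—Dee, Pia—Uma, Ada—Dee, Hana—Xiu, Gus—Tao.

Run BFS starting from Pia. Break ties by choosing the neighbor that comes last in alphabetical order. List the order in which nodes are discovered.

Visit Pia; enqueue Uma, Ivy, Hana, Dee → queue [Uma, Ivy, Hana, Dee]
Visit Uma; enqueue Xiu, Bo → queue [Ivy, Hana, Dee, Xiu, Bo]
Visit Ivy; enqueue Jae, Gus → queue [Hana, Dee, Xiu, Bo, Jae, Gus]
Visit Hana; enqueue Cyd → queue [Dee, Xiu, Bo, Jae, Gus, Cyd]
Visit Dee; enqueue Lou, Ada → queue [Xiu, Bo, Jae, Gus, Cyd, Lou, Ada]
Visit Xiu → queue [Bo, Jae, Gus, Cyd, Lou, Ada]
Visit Bo; enqueue Tao, Sam → queue [Jae, Gus, Cyd, Lou, Ada, Tao, Sam]
Visit Jae; enqueue Mae → queue [Gus, Cyd, Lou, Ada, Tao, Sam, Mae]
Visit Gus; enqueue Yul → queue [Cyd, Lou, Ada, Tao, Sam, Mae, Yul]
Visit Cyd; enqueue Ava → queue [Lou, Ada, Tao, Sam, Mae, Yul, Ava]
Visit Lou → queue [Ada, Tao, Sam, Mae, Yul, Ava]
Visit Ada → queue [Tao, Sam, Mae, Yul, Ava]
Visit Tao → queue [Sam, Mae, Yul, Ava]
Visit Sam → queue [Mae, Yul, Ava]
Visit Mae → queue [Yul, Ava]
Visit Yul → queue [Ava]
Visit Ava → queue []

Pia → Uma → Ivy → Hana → Dee → Xiu → Bo → Jae → Gus → Cyd → Lou → Ada → Tao → Sam → Mae → Yul → Ava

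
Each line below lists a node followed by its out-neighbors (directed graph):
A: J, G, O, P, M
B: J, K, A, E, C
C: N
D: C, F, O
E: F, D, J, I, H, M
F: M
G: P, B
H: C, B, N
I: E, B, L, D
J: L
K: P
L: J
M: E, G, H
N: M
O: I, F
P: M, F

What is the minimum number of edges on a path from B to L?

Level 0: B
Level 1: A, C, E, J, K
Level 2: D, F, G, H, I, L, M, N, O, P
L first appears at level 2.

2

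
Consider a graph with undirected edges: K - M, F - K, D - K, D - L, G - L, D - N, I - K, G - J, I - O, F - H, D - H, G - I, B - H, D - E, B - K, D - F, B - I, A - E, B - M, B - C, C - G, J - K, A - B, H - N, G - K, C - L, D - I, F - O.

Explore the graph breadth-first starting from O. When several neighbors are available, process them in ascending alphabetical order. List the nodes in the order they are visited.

Visit O; enqueue F, I → queue [F, I]
Visit F; enqueue D, H, K → queue [I, D, H, K]
Visit I; enqueue B, G → queue [D, H, K, B, G]
Visit D; enqueue E, L, N → queue [H, K, B, G, E, L, N]
Visit H → queue [K, B, G, E, L, N]
Visit K; enqueue J, M → queue [B, G, E, L, N, J, M]
Visit B; enqueue A, C → queue [G, E, L, N, J, M, A, C]
Visit G → queue [E, L, N, J, M, A, C]
Visit E → queue [L, N, J, M, A, C]
Visit L → queue [N, J, M, A, C]
Visit N → queue [J, M, A, C]
Visit J → queue [M, A, C]
Visit M → queue [A, C]
Visit A → queue [C]
Visit C → queue []

O F I D H K B G E L N J M A C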